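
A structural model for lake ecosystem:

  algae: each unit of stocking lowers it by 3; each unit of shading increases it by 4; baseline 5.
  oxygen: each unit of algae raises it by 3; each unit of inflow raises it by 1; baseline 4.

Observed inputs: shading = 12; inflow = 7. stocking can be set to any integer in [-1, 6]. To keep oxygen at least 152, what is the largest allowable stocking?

Substituting into the algae equation gives algae = -3*stocking + 53.
Substituting into the oxygen equation gives oxygen = -9*stocking + 170.
Require -9*stocking + 170 ≥ 152, so stocking ≤ 2.
The largest integer in [-1, 6] satisfying this is 2.

stocking = 2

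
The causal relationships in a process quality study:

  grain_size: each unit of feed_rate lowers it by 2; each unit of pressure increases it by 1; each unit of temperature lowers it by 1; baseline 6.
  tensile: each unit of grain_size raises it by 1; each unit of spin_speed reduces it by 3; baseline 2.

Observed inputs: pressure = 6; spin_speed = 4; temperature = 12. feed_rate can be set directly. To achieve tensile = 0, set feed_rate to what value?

Substituting into the grain_size equation gives grain_size = -2*feed_rate.
This gives tensile = -2*feed_rate - 10.
Solve -2*feed_rate - 10 = 0: feed_rate = (0 + 10) / -2 = -5.

feed_rate = -5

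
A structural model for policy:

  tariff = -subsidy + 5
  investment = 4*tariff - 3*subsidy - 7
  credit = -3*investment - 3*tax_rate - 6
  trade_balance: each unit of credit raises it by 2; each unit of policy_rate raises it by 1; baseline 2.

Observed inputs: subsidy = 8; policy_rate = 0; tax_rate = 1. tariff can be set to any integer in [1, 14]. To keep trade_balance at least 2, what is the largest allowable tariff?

Intervening on tariff fixes its value directly, overriding its dependence on subsidy.
Substituting into the investment equation gives investment = 4*tariff - 31.
Substituting into the credit equation gives credit = -12*tariff + 84.
This gives trade_balance = -24*tariff + 170.
Require -24*tariff + 170 ≥ 2, so tariff ≤ 7.
The largest integer in [1, 14] satisfying this is 7.

tariff = 7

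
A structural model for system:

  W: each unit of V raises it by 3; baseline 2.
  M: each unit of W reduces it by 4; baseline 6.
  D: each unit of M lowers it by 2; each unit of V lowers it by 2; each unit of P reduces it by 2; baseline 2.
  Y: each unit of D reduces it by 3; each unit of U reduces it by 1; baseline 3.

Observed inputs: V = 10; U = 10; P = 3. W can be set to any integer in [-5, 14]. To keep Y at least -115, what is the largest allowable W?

W = 9

Intervening on W fixes its value directly, overriding its dependence on V.
Substituting into the D equation gives D = 8*W - 36.
Substituting into the Y equation gives Y = -24*W + 101.
Require -24*W + 101 ≥ -115, so W ≤ 9.
The largest integer in [-5, 14] satisfying this is 9.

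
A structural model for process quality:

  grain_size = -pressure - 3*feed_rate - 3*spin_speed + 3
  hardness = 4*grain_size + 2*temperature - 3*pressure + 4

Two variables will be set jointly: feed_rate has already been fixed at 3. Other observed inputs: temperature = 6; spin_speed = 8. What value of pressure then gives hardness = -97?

With feed_rate held at 3:
Substituting into the grain_size equation gives grain_size = -pressure - 30.
Substituting into the hardness equation gives hardness = -7*pressure - 104.
Solve -7*pressure - 104 = -97: pressure = (-97 + 104) / -7 = -1.

pressure = -1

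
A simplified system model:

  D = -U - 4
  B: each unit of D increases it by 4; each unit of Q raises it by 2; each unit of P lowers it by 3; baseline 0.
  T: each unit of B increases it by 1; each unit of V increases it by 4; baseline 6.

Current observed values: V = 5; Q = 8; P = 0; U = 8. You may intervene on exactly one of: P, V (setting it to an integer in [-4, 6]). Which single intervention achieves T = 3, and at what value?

set P = -3

Intervening on P: with other inputs at their observed values, T = -3*P - 6. Solving for 3 gives P = -3, within [-4, 6].
Intervening on V: T = 4*V - 26. Reaching 3 requires V = 29/4, not an integer.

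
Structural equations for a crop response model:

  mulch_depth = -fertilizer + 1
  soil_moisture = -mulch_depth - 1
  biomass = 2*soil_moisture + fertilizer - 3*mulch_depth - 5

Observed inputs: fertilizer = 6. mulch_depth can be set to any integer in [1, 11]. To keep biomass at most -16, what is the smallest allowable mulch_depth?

Intervening on mulch_depth fixes its value directly, overriding its dependence on fertilizer.
Substituting into the biomass equation gives biomass = -5*mulch_depth - 1.
Require -5*mulch_depth - 1 ≤ -16, so mulch_depth ≥ 3.
The smallest integer in [1, 11] satisfying this is 3.

mulch_depth = 3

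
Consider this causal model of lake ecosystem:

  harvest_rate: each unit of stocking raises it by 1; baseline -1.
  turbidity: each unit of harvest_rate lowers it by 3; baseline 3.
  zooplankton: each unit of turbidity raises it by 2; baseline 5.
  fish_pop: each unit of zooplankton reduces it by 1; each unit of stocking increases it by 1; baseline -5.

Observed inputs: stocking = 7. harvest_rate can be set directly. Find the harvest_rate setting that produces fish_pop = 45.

Intervening on harvest_rate fixes its value directly, overriding its dependence on stocking.
Substituting into the zooplankton equation gives zooplankton = -6*harvest_rate + 11.
fish_pop becomes 6*harvest_rate - 9.
Solve 6*harvest_rate - 9 = 45: harvest_rate = (45 + 9) / 6 = 9.

harvest_rate = 9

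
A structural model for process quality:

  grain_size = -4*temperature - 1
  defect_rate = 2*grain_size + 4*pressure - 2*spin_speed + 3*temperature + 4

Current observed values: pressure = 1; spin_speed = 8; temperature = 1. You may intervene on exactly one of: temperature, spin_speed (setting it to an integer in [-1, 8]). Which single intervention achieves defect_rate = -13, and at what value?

set spin_speed = 7

Intervening on temperature: defect_rate = -5*temperature - 10. Reaching -13 requires temperature = 3/5, not an integer.
Intervening on spin_speed: with other inputs at their observed values, defect_rate = -2*spin_speed + 1. Solving for -13 gives spin_speed = 7, within [-1, 8].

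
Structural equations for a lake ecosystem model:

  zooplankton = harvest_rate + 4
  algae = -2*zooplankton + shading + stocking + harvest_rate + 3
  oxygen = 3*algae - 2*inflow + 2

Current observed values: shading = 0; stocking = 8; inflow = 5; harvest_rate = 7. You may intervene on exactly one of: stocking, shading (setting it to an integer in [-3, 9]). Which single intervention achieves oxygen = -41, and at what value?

Intervening on stocking: with other inputs at their observed values, oxygen = 3*stocking - 44. Solving for -41 gives stocking = 1, within [-3, 9].
Intervening on shading: oxygen = 3*shading - 20. Reaching -41 requires shading = -7, outside [-3, 9].

set stocking = 1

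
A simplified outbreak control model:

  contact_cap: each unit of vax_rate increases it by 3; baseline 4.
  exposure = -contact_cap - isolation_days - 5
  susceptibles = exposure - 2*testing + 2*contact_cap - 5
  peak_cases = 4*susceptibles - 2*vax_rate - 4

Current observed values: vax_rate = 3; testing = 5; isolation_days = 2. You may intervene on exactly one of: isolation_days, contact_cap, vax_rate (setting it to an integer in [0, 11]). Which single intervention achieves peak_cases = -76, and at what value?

Intervening on isolation_days: peak_cases = -4*isolation_days - 38. Reaching -76 requires isolation_days = 19/2, not an integer.
Intervening on contact_cap: peak_cases = 4*contact_cap - 98. Reaching -76 requires contact_cap = 11/2, not an integer.
Intervening on vax_rate: with other inputs at their observed values, peak_cases = 10*vax_rate - 76. Solving for -76 gives vax_rate = 0, within [0, 11].

set vax_rate = 0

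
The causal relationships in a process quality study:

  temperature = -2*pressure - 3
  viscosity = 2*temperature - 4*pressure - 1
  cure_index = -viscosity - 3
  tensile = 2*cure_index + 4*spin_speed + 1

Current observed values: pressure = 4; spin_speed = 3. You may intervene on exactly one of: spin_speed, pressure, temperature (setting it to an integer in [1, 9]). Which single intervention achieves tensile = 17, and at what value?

set temperature = 6

Intervening on spin_speed: tensile = 4*spin_speed + 73. Reaching 17 requires spin_speed = -14, outside [1, 9].
Intervening on pressure: tensile = 16*pressure + 21. Reaching 17 requires pressure = -1/4, not an integer.
Intervening on temperature: with other inputs at their observed values, tensile = -4*temperature + 41. Solving for 17 gives temperature = 6, within [1, 9].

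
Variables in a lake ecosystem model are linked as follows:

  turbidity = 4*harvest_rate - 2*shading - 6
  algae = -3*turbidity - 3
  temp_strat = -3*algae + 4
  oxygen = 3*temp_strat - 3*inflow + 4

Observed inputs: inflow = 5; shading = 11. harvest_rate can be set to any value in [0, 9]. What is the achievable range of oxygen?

Substituting into the turbidity equation gives turbidity = 4*harvest_rate - 28.
algae becomes -12*harvest_rate + 81.
temp_strat becomes 36*harvest_rate - 239.
Substituting into the oxygen equation gives oxygen = 108*harvest_rate - 728.
Linear in harvest_rate, so extremes are at the endpoints: harvest_rate = 0 gives oxygen = -728; harvest_rate = 9 gives oxygen = 244.

-728 to 244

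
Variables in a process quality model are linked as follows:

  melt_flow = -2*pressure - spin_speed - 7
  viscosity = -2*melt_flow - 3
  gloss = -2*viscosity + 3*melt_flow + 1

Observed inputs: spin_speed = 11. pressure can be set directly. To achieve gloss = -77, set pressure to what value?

pressure = -3

Substituting into the melt_flow equation gives melt_flow = -2*pressure - 18.
Substituting into the viscosity equation gives viscosity = 4*pressure + 33.
Substituting into the gloss equation gives gloss = -14*pressure - 119.
Solve -14*pressure - 119 = -77: pressure = (-77 + 119) / -14 = -3.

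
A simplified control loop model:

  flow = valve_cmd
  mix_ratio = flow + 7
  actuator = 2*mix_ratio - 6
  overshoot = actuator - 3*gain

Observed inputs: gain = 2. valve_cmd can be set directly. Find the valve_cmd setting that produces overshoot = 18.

Substituting into the mix_ratio equation gives mix_ratio = valve_cmd + 7.
Substituting into the actuator equation gives actuator = 2*valve_cmd + 8.
This gives overshoot = 2*valve_cmd + 2.
Solve 2*valve_cmd + 2 = 18: valve_cmd = (18 - 2) / 2 = 8.

valve_cmd = 8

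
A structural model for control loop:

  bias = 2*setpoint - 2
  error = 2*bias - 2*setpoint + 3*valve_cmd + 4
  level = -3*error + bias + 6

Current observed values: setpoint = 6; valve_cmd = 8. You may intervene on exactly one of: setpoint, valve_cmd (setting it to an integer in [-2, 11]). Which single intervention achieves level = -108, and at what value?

Intervening on setpoint: with other inputs at their observed values, level = -4*setpoint - 68. Solving for -108 gives setpoint = 10, within [-2, 11].
Intervening on valve_cmd: level = -9*valve_cmd - 20. Reaching -108 requires valve_cmd = 88/9, not an integer.

set setpoint = 10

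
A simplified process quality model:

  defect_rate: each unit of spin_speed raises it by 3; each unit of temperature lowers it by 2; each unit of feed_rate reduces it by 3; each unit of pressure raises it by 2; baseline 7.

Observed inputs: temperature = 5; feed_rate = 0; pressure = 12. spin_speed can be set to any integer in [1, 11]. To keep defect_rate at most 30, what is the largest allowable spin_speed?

spin_speed = 3

Substituting into the defect_rate equation gives defect_rate = 3*spin_speed + 21.
Require 3*spin_speed + 21 ≤ 30, so spin_speed ≤ 3.
The largest integer in [1, 11] satisfying this is 3.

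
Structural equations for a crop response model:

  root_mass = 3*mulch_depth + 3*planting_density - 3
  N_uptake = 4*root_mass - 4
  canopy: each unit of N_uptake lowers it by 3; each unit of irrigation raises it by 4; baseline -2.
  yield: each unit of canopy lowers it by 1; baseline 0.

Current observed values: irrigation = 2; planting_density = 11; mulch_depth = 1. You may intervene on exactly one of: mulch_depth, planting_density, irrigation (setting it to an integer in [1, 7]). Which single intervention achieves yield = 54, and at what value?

set planting_density = 2

Intervening on mulch_depth: yield = 36*mulch_depth + 342. Reaching 54 requires mulch_depth = -8, outside [1, 7].
Intervening on planting_density: with other inputs at their observed values, yield = 36*planting_density - 18. Solving for 54 gives planting_density = 2, within [1, 7].
Intervening on irrigation: yield = -4*irrigation + 386. Reaching 54 requires irrigation = 83, outside [1, 7].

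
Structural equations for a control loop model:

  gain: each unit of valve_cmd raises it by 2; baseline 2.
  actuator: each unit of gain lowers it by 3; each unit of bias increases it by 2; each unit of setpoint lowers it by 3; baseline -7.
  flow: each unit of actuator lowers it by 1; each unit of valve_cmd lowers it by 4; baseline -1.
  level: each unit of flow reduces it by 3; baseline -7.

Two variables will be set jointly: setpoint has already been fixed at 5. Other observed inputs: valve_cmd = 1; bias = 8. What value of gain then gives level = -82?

gain = 8

With setpoint held at 5:
Intervening on gain fixes its value directly, overriding its dependence on valve_cmd.
Substituting into the actuator equation gives actuator = -3*gain - 6.
flow becomes 3*gain + 1.
Substituting into the level equation gives level = -9*gain - 10.
Solve -9*gain - 10 = -82: gain = (-82 + 10) / -9 = 8.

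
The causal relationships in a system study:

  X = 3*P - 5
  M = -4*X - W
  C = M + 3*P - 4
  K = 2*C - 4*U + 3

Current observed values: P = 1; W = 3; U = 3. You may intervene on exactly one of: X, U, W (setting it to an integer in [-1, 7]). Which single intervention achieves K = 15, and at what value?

Intervening on X: K = -8*X - 17. Reaching 15 requires X = -4, outside [-1, 7].
Intervening on U: with other inputs at their observed values, K = -4*U + 11. Solving for 15 gives U = -1, within [-1, 7].
Intervening on W: K = -2*W + 5. Reaching 15 requires W = -5, outside [-1, 7].

set U = -1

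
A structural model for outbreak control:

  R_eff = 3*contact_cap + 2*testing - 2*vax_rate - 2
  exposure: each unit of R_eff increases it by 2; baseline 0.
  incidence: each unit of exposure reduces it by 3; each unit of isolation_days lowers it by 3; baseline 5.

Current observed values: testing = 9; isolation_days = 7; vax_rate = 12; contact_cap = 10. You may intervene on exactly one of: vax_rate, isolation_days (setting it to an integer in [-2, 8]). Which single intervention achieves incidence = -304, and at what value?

set vax_rate = -1

Intervening on vax_rate: with other inputs at their observed values, incidence = 12*vax_rate - 292. Solving for -304 gives vax_rate = -1, within [-2, 8].
Intervening on isolation_days: incidence = -3*isolation_days - 127. Reaching -304 requires isolation_days = 59, outside [-2, 8].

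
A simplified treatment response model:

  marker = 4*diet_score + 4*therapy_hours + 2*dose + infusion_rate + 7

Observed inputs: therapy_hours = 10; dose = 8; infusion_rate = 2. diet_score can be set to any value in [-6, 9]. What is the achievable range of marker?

Substituting into the marker equation gives marker = 4*diet_score + 65.
Linear in diet_score, so extremes are at the endpoints: diet_score = -6 gives marker = 41; diet_score = 9 gives marker = 101.

41 to 101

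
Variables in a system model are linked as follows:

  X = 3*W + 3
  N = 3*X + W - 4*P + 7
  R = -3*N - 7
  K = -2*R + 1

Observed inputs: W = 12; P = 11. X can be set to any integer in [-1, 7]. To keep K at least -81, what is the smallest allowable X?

Intervening on X fixes its value directly, overriding its dependence on W.
Substituting into the N equation gives N = 3*X - 25.
R becomes -9*X + 68.
So K = 18*X - 135.
Require 18*X - 135 ≥ -81, so X ≥ 3.
The smallest integer in [-1, 7] satisfying this is 3.

X = 3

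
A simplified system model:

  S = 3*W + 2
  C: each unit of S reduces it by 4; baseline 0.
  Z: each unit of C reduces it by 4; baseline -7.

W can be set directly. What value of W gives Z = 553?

W = 11

Substituting into the C equation gives C = -12*W - 8.
Substituting into the Z equation gives Z = 48*W + 25.
Solve 48*W + 25 = 553: W = (553 - 25) / 48 = 11.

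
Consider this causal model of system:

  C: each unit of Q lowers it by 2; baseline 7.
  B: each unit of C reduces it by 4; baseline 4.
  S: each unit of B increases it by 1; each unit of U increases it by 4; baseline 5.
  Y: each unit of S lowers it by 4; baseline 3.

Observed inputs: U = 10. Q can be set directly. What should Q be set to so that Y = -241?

Substituting into the B equation gives B = 8*Q - 24.
Substituting into the S equation gives S = 8*Q + 21.
So Y = -32*Q - 81.
Solve -32*Q - 81 = -241: Q = (-241 + 81) / -32 = 5.

Q = 5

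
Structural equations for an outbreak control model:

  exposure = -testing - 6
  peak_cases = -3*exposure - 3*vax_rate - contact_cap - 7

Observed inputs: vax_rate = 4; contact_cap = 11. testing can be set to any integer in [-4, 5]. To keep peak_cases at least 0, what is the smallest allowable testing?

testing = 4

Substituting into the peak_cases equation gives peak_cases = 3*testing - 12.
Require 3*testing - 12 ≥ 0, so testing ≥ 4.
The smallest integer in [-4, 5] satisfying this is 4.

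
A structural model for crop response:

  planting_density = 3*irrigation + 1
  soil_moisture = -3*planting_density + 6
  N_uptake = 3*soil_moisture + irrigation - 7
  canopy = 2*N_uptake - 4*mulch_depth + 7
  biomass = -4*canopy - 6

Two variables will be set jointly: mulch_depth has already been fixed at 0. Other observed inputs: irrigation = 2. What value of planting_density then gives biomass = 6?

With mulch_depth held at 0:
Intervening on planting_density fixes its value directly, overriding its dependence on irrigation.
Substituting into the N_uptake equation gives N_uptake = -9*planting_density + 13.
canopy becomes -18*planting_density + 33.
Substituting into the biomass equation gives biomass = 72*planting_density - 138.
Solve 72*planting_density - 138 = 6: planting_density = (6 + 138) / 72 = 2.

planting_density = 2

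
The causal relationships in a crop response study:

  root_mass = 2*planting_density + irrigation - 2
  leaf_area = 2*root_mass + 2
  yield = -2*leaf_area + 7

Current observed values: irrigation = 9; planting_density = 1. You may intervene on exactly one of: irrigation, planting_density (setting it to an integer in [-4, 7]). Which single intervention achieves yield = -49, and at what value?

Intervening on irrigation: yield = -4*irrigation + 3. Reaching -49 requires irrigation = 13, outside [-4, 7].
Intervening on planting_density: with other inputs at their observed values, yield = -8*planting_density - 25. Solving for -49 gives planting_density = 3, within [-4, 7].

set planting_density = 3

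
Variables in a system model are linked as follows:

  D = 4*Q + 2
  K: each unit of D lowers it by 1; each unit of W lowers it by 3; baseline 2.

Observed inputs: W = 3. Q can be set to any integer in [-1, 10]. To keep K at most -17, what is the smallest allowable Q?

Substituting into the K equation gives K = -4*Q - 9.
Require -4*Q - 9 ≤ -17, so Q ≥ 2.
The smallest integer in [-1, 10] satisfying this is 2.

Q = 2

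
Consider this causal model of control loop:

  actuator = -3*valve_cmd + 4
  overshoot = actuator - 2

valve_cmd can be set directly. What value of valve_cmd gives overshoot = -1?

valve_cmd = 1

Substituting into the overshoot equation gives overshoot = -3*valve_cmd + 2.
Solve -3*valve_cmd + 2 = -1: valve_cmd = (-1 - 2) / -3 = 1.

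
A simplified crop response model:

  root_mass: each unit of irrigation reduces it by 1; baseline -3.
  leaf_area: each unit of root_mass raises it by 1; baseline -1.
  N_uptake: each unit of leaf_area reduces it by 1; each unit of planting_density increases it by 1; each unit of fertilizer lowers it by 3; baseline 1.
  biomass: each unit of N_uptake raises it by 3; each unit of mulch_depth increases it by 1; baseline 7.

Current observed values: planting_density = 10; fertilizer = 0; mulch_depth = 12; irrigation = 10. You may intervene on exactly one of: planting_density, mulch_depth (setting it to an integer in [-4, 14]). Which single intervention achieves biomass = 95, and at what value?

set mulch_depth = 13

Intervening on planting_density: biomass = 3*planting_density + 64. Reaching 95 requires planting_density = 31/3, not an integer.
Intervening on mulch_depth: with other inputs at their observed values, biomass = mulch_depth + 82. Solving for 95 gives mulch_depth = 13, within [-4, 14].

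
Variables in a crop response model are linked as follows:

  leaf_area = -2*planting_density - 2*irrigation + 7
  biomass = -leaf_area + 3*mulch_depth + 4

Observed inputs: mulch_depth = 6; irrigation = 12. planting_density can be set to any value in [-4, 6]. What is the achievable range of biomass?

31 to 51

Substituting into the leaf_area equation gives leaf_area = -2*planting_density - 17.
biomass becomes 2*planting_density + 39.
Linear in planting_density, so extremes are at the endpoints: planting_density = -4 gives biomass = 31; planting_density = 6 gives biomass = 51.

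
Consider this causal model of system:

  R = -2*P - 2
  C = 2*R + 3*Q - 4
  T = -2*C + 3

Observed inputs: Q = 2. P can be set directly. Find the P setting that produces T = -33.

P = -5

Substituting into the C equation gives C = -4*P - 2.
Substituting into the T equation gives T = 8*P + 7.
Solve 8*P + 7 = -33: P = (-33 - 7) / 8 = -5.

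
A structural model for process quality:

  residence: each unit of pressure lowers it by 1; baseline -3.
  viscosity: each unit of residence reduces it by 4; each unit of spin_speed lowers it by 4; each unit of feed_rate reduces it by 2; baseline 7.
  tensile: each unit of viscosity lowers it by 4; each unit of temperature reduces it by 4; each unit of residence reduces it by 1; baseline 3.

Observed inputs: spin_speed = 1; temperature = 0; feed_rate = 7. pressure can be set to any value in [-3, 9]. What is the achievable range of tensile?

-133 to 47

Substituting into the viscosity equation gives viscosity = 4*pressure + 1.
This gives tensile = -15*pressure + 2.
Linear in pressure, so extremes are at the endpoints: pressure = -3 gives tensile = 47; pressure = 9 gives tensile = -133.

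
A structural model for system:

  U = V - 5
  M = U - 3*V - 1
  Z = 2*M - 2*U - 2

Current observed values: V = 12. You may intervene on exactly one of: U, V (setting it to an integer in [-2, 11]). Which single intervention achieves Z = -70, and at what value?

set V = 11

Intervening on U: the paths from U to Z cancel (net effect zero), leaving Z = -76; -70 is unreachable this way.
Intervening on V: with other inputs at their observed values, Z = -6*V - 4. Solving for -70 gives V = 11, within [-2, 11].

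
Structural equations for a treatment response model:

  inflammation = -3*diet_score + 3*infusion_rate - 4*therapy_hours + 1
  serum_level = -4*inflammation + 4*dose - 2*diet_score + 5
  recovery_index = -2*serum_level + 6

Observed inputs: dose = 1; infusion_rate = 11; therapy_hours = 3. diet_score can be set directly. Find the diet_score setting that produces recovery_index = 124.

Substituting into the inflammation equation gives inflammation = -3*diet_score + 22.
Substituting into the serum_level equation gives serum_level = 10*diet_score - 79.
Substituting into the recovery_index equation gives recovery_index = -20*diet_score + 164.
Solve -20*diet_score + 164 = 124: diet_score = (124 - 164) / -20 = 2.

diet_score = 2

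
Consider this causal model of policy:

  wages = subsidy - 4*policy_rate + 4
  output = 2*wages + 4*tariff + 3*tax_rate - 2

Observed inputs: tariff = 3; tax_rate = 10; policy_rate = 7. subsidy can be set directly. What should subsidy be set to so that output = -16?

subsidy = -4

Substituting into the wages equation gives wages = subsidy - 24.
Substituting into the output equation gives output = 2*subsidy - 8.
Solve 2*subsidy - 8 = -16: subsidy = (-16 + 8) / 2 = -4.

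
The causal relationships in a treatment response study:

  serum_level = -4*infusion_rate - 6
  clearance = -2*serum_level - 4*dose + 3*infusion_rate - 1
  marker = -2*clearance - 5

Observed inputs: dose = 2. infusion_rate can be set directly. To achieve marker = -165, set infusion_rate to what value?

infusion_rate = 7

Substituting into the clearance equation gives clearance = 11*infusion_rate + 3.
Substituting into the marker equation gives marker = -22*infusion_rate - 11.
Solve -22*infusion_rate - 11 = -165: infusion_rate = (-165 + 11) / -22 = 7.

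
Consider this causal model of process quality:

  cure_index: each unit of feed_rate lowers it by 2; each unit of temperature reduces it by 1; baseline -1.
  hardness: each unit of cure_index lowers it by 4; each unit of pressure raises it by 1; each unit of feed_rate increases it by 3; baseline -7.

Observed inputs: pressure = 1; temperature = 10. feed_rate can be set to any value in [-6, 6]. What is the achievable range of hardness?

Substituting into the cure_index equation gives cure_index = -2*feed_rate - 11.
Substituting into the hardness equation gives hardness = 11*feed_rate + 38.
Linear in feed_rate, so extremes are at the endpoints: feed_rate = -6 gives hardness = -28; feed_rate = 6 gives hardness = 104.

-28 to 104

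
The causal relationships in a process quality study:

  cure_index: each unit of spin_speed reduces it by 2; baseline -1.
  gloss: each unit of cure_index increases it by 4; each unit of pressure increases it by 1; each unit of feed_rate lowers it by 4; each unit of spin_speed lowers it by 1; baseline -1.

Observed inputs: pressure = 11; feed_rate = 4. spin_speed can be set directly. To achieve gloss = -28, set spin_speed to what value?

Substituting into the gloss equation gives gloss = -9*spin_speed - 10.
Solve -9*spin_speed - 10 = -28: spin_speed = (-28 + 10) / -9 = 2.

spin_speed = 2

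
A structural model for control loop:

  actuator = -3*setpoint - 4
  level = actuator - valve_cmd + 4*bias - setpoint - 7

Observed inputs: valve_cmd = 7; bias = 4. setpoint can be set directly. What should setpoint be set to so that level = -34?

setpoint = 8

Substituting into the level equation gives level = -4*setpoint - 2.
Solve -4*setpoint - 2 = -34: setpoint = (-34 + 2) / -4 = 8.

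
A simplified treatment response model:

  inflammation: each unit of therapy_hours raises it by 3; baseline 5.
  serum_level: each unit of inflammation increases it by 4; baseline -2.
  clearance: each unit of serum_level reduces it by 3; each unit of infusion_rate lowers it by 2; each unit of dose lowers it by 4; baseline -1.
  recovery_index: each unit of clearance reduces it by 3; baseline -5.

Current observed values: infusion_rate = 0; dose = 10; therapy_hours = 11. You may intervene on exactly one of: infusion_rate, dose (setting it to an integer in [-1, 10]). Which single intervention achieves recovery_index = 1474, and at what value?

Intervening on infusion_rate: with other inputs at their observed values, recovery_index = 6*infusion_rate + 1468. Solving for 1474 gives infusion_rate = 1, within [-1, 10].
Intervening on dose: recovery_index = 12*dose + 1348. Reaching 1474 requires dose = 21/2, not an integer.

set infusion_rate = 1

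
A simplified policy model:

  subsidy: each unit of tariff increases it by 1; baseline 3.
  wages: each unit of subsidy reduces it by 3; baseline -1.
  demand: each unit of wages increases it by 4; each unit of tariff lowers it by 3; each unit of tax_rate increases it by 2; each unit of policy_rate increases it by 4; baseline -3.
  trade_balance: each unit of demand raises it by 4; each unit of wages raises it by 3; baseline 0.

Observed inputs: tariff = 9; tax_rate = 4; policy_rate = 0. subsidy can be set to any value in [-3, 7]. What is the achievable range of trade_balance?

-506 to 64

Intervening on subsidy fixes its value directly, overriding its dependence on tariff.
Substituting into the demand equation gives demand = -12*subsidy - 26.
trade_balance becomes -57*subsidy - 107.
Linear in subsidy, so extremes are at the endpoints: subsidy = -3 gives trade_balance = 64; subsidy = 7 gives trade_balance = -506.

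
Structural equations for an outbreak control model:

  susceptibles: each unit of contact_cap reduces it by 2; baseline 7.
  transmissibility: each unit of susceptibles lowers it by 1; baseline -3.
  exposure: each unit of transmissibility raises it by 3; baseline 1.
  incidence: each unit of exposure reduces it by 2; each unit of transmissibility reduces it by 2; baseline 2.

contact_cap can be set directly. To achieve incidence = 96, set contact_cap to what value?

Substituting into the transmissibility equation gives transmissibility = 2*contact_cap - 10.
exposure becomes 6*contact_cap - 29.
Substituting into the incidence equation gives incidence = -16*contact_cap + 80.
Solve -16*contact_cap + 80 = 96: contact_cap = (96 - 80) / -16 = -1.

contact_cap = -1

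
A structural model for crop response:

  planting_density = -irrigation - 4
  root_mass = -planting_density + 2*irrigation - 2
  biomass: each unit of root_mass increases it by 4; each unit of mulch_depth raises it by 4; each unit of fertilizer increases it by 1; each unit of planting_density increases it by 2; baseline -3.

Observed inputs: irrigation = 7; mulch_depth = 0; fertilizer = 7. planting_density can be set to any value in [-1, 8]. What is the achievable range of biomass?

36 to 54

Intervening on planting_density fixes its value directly, overriding its dependence on irrigation.
Substituting into the root_mass equation gives root_mass = -planting_density + 12.
So biomass = -2*planting_density + 52.
Linear in planting_density, so extremes are at the endpoints: planting_density = -1 gives biomass = 54; planting_density = 8 gives biomass = 36.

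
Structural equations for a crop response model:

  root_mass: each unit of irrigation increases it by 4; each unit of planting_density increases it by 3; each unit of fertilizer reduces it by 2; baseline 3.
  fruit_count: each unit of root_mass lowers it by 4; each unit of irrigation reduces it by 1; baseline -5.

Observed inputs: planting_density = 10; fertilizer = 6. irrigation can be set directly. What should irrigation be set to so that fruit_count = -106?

irrigation = 1

Substituting into the root_mass equation gives root_mass = 4*irrigation + 21.
Substituting into the fruit_count equation gives fruit_count = -17*irrigation - 89.
Solve -17*irrigation - 89 = -106: irrigation = (-106 + 89) / -17 = 1.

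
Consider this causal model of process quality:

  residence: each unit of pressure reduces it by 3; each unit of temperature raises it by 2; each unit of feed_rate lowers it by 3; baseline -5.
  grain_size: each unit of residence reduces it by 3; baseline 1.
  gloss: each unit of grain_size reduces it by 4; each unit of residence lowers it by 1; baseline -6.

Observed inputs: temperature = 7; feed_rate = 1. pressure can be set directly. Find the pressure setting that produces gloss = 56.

pressure = 0

Substituting into the residence equation gives residence = -3*pressure + 6.
Substituting into the grain_size equation gives grain_size = 9*pressure - 17.
Substituting into the gloss equation gives gloss = -33*pressure + 56.
Solve -33*pressure + 56 = 56: pressure = (56 - 56) / -33 = 0.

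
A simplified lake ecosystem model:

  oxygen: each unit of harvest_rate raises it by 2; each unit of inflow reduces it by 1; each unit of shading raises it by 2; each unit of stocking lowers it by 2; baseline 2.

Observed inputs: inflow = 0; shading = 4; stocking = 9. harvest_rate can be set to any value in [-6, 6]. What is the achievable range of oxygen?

Substituting into the oxygen equation gives oxygen = 2*harvest_rate - 8.
Linear in harvest_rate, so extremes are at the endpoints: harvest_rate = -6 gives oxygen = -20; harvest_rate = 6 gives oxygen = 4.

-20 to 4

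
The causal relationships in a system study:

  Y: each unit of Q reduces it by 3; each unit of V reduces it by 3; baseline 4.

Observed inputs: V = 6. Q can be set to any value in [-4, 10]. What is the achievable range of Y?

-44 to -2

Substituting into the Y equation gives Y = -3*Q - 14.
Linear in Q, so extremes are at the endpoints: Q = -4 gives Y = -2; Q = 10 gives Y = -44.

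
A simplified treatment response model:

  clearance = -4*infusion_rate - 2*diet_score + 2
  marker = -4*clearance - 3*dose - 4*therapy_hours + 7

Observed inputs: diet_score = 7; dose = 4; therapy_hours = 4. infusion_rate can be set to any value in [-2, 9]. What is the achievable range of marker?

Substituting into the clearance equation gives clearance = -4*infusion_rate - 12.
Substituting into the marker equation gives marker = 16*infusion_rate + 27.
Linear in infusion_rate, so extremes are at the endpoints: infusion_rate = -2 gives marker = -5; infusion_rate = 9 gives marker = 171.

-5 to 171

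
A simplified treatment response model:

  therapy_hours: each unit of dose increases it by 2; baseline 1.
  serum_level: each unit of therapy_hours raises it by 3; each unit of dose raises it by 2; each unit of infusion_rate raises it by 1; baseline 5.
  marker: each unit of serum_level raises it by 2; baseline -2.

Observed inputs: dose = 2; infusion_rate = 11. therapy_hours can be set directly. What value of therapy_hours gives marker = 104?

Intervening on therapy_hours fixes its value directly, overriding its dependence on dose.
Substituting into the serum_level equation gives serum_level = 3*therapy_hours + 20.
So marker = 6*therapy_hours + 38.
Solve 6*therapy_hours + 38 = 104: therapy_hours = (104 - 38) / 6 = 11.

therapy_hours = 11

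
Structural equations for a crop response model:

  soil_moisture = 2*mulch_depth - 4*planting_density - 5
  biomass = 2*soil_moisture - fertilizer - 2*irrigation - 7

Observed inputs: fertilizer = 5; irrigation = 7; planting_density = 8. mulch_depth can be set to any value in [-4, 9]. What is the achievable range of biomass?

Substituting into the soil_moisture equation gives soil_moisture = 2*mulch_depth - 37.
Substituting into the biomass equation gives biomass = 4*mulch_depth - 100.
Linear in mulch_depth, so extremes are at the endpoints: mulch_depth = -4 gives biomass = -116; mulch_depth = 9 gives biomass = -64.

-116 to -64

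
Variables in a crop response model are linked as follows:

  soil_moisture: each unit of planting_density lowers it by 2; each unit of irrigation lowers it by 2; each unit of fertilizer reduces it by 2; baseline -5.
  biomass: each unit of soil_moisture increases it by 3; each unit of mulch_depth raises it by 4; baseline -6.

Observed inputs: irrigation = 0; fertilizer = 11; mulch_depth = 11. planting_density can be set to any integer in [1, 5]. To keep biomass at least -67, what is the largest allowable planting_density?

planting_density = 4

Substituting into the soil_moisture equation gives soil_moisture = -2*planting_density - 27.
Substituting into the biomass equation gives biomass = -6*planting_density - 43.
Require -6*planting_density - 43 ≥ -67, so planting_density ≤ 4.
The largest integer in [1, 5] satisfying this is 4.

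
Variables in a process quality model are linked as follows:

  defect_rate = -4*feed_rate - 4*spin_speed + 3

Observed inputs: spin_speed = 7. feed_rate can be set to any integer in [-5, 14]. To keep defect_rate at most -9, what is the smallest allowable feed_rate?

feed_rate = -4

Substituting into the defect_rate equation gives defect_rate = -4*feed_rate - 25.
Require -4*feed_rate - 25 ≤ -9, so feed_rate ≥ -4.
The smallest integer in [-5, 14] satisfying this is -4.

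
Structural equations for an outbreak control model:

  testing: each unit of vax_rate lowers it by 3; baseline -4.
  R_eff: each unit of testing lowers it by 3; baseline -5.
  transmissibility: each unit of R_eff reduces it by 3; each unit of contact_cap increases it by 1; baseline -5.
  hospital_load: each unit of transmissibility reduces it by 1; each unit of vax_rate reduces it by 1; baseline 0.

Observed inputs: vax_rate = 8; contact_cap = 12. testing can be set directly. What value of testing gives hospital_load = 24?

testing = -6

Intervening on testing fixes its value directly, overriding its dependence on vax_rate.
Substituting into the transmissibility equation gives transmissibility = 9*testing + 22.
Substituting into the hospital_load equation gives hospital_load = -9*testing - 30.
Solve -9*testing - 30 = 24: testing = (24 + 30) / -9 = -6.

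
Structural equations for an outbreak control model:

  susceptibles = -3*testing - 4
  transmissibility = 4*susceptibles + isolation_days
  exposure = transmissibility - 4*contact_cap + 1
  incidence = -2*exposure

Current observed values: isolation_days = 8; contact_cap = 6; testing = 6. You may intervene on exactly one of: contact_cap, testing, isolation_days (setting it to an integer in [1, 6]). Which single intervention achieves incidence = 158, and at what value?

Intervening on contact_cap: incidence = 8*contact_cap + 158. Reaching 158 requires contact_cap = 0, outside [1, 6].
Intervening on testing: with other inputs at their observed values, incidence = 24*testing + 62. Solving for 158 gives testing = 4, within [1, 6].
Intervening on isolation_days: incidence = -2*isolation_days + 222. Reaching 158 requires isolation_days = 32, outside [1, 6].

set testing = 4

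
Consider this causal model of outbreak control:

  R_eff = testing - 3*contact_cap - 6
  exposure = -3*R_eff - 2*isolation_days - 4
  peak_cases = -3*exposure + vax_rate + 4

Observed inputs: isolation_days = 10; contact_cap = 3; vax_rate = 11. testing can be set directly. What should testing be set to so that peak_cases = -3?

Substituting into the R_eff equation gives R_eff = testing - 15.
This gives exposure = -3*testing + 21.
So peak_cases = 9*testing - 48.
Solve 9*testing - 48 = -3: testing = (-3 + 48) / 9 = 5.

testing = 5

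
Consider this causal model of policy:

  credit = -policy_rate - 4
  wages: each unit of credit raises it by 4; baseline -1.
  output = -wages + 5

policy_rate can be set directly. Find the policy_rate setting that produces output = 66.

Substituting into the wages equation gives wages = -4*policy_rate - 17.
So output = 4*policy_rate + 22.
Solve 4*policy_rate + 22 = 66: policy_rate = (66 - 22) / 4 = 11.

policy_rate = 11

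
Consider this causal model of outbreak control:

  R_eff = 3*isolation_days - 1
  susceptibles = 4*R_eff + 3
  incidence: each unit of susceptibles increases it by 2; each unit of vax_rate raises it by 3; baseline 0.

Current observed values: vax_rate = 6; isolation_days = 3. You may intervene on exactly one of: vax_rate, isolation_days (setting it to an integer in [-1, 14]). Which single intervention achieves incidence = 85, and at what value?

Intervening on vax_rate: with other inputs at their observed values, incidence = 3*vax_rate + 70. Solving for 85 gives vax_rate = 5, within [-1, 14].
Intervening on isolation_days: incidence = 24*isolation_days + 16. Reaching 85 requires isolation_days = 23/8, not an integer.

set vax_rate = 5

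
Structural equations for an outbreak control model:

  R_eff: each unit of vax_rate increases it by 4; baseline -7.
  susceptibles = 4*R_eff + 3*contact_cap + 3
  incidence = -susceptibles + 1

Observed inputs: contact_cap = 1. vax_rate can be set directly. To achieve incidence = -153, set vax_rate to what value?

vax_rate = 11

Substituting into the susceptibles equation gives susceptibles = 16*vax_rate - 22.
So incidence = -16*vax_rate + 23.
Solve -16*vax_rate + 23 = -153: vax_rate = (-153 - 23) / -16 = 11.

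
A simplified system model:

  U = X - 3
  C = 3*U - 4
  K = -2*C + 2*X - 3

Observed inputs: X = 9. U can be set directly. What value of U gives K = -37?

U = 10

Intervening on U fixes its value directly, overriding its dependence on X.
Substituting into the K equation gives K = -6*U + 23.
Solve -6*U + 23 = -37: U = (-37 - 23) / -6 = 10.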